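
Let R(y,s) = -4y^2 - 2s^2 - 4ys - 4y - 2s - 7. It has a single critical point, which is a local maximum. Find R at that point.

-6

∂R/∂y = -8y - 4s - 4 = 0 and ∂R/∂s = -4y - 4s - 2 = 0, so (y, s) = (-1/2, 0).
The Hessian has R_{yy} = -8, R_{ss} = -4, R_{ys} = -4, giving D = 16 > 0 with R_{yy} < 0, so the point is a local maximum.
R(-1/2, 0) = -6.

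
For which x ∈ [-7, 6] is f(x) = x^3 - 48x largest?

Differentiating, f'(x) = 3x^2 - 48; which vanishes at x = -4 and x = 4.
Candidates: f(-7) = -7,  f(-4) = 128,  f(4) = -128,  f(6) = -72.
Hence the absolute maximum is 128 at x = -4.

-4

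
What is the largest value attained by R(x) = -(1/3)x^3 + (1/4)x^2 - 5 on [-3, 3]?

The derivative is -x^2 + (1/2)x, which vanishes at x = 0 and x = 1/2.
Candidates: R(-3) = 25/4,  R(0) = -5,  R(1/2) = -239/48,  R(3) = -47/4.
Hence the absolute maximum is 25/4 at x = -3.

25/4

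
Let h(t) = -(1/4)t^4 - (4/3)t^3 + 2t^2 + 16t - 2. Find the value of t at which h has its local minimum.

-2

Critical points: h'(t) = -t^3 - 4t^2 + 4t + 16 vanishes at t = -4, -2, 2.
h''(t) = -3t^2 - 8t + 4. h''(-4) = -12 < 0 ⇒ local maximum; h''(-2) = 8 > 0 ⇒ local minimum; h''(2) = -24 < 0 ⇒ local maximum.
So the local minimum value is h(-2) = -58/3.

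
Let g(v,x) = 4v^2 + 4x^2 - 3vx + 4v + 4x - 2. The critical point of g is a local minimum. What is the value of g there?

∂g/∂v = 8v - 3x + 4 = 0 and ∂g/∂x = -3v + 8x + 4 = 0, so (v, x) = (-4/5, -4/5).
The Hessian has g_{vv} = 8, g_{xx} = 8, g_{vx} = -3, giving D = 55 > 0 with g_{vv} > 0, so the point is a local minimum.
g(-4/5, -4/5) = -26/5.

-26/5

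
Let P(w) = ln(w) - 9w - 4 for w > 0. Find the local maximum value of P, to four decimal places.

P'(w) = 1/w − 9 = 0 gives w = 1/9.
P''(w) = -1/w², which is negative for w > 0, so this is a local maximum.
P(1/9) = 1·ln(1/9) - 1 - 4 ≈ -7.1972.

-7.1972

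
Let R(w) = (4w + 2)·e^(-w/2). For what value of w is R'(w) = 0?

3/2

R'(w) = 4·e^(-w/2) + (4w + 2)·(-1/2)·e^(-w/2) = (-2w + 3)·e^(-w/2). Since e^(-w/2) > 0, the only critical point is w = 3/2.
R''(3/2) has the same sign as -2 < 0, so this is a local maximum.
R(3/2) = (8)·e^(-3/4) ≈ 3.7789.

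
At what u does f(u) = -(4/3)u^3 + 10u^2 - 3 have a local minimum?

f'(u) = -4u^2 + 20u. Setting f'(u) = 0 gives u ∈ {0, 5}.
Second-derivative test with f''(u) = -8u + 20: f''(0) = 20 > 0 ⇒ local minimum; f''(5) = -20 < 0 ⇒ local maximum.
So the local minimum value is f(0) = -3.

0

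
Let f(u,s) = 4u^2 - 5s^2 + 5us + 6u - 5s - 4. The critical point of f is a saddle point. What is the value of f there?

∂f/∂u = 8u + 5s + 6 = 0 and ∂f/∂s = 5u - 10s - 5 = 0, so (u, s) = (-1/3, -2/3).
The Hessian has f_{uu} = 8, f_{ss} = -10, f_{us} = 5, giving D = -105 < 0, so the point is a saddle point.
f(-1/3, -2/3) = -10/3.

-10/3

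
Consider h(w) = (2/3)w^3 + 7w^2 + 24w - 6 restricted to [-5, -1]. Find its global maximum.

-71/3

Differentiating, h'(w) = 2w^2 + 14w + 24; which vanishes at w = -4 and w = -3.
Evaluating at the critical points and endpoints: h(-5) = -103/3; h(-4) = -98/3; h(-3) = -33; h(-1) = -71/3.
The maximum over the interval is -71/3, attained at w = -1.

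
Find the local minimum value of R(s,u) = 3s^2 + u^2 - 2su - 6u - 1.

-29/2

∂R/∂s = 6s - 2u = 0 and ∂R/∂u = -2s + 2u - 6 = 0, so (s, u) = (3/2, 9/2).
The Hessian has R_{ss} = 6, R_{uu} = 2, R_{su} = -2, giving D = 8 > 0 with R_{ss} > 0, so the point is a local minimum.
R(3/2, 9/2) = -29/2.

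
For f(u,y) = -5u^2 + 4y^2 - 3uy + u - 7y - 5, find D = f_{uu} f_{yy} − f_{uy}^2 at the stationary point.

∂f/∂u = -10u - 3y + 1 = 0 and ∂f/∂y = -3u + 8y - 7 = 0, so (u, y) = (-13/89, 73/89).
The Hessian has f_{uu} = -10, f_{yy} = 8, f_{uy} = -3, giving D = -89 < 0, so the point is a saddle point.
D = (-10)·(8) − (-3)^2 = -89.

-89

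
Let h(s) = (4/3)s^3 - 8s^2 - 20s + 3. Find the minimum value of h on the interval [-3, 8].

-391/3

h'(s) = 4s^2 - 16s - 20, which vanishes at s = -1 and s = 5.
Candidates: h(-3) = -45, h(-1) = 41/3, h(5) = -391/3, h(8) = 41/3.
The minimum over the interval is -391/3, attained at s = 5.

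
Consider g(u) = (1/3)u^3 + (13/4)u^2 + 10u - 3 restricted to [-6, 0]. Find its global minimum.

-18

g'(u) = u^2 + (13/2)u + 10, which vanishes at u = -4 and u = -5/2.
Candidates: g(-6) = -18; g(-4) = -37/3; g(-5/2) = -619/48; g(0) = -3.
Hence the absolute minimum is -18 at u = -6.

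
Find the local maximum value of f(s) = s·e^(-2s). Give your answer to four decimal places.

0.1839

By the product rule, f'(s) = (-2s + 1)·e^(-2s). Since e^(-2s) > 0, the only critical point is s = 1/2.
f''(1/2) has the same sign as -2 < 0, so this is a local maximum.
f(1/2) = (1/2)·e^(-1) ≈ 0.1839.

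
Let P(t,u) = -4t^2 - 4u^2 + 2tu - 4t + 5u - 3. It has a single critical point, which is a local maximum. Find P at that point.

-14/15

∂P/∂t = -8t + 2u - 4 = 0 and ∂P/∂u = 2t - 8u + 5 = 0, so (t, u) = (-11/30, 8/15).
The Hessian has P_{tt} = -8, P_{uu} = -8, P_{tu} = 2, giving D = 60 > 0 with P_{tt} < 0, so the point is a local maximum.
P(-11/30, 8/15) = -14/15.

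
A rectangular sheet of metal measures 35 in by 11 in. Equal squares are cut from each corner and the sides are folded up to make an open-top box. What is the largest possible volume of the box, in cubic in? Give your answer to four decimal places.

450.0000

With cut size x, the volume is V(x) = x(35 − 2x)(11 − 2x) for 0 < x < 5.5.
V'(x) = 12x^2 − 184x + 385. Setting V'(x) = 0 gives x ≈ 2.5000 (the root in (0, 5.5)).
V''(x) = 24x − 184 is negative there, so this is the maximum; V ≈ 450.0000.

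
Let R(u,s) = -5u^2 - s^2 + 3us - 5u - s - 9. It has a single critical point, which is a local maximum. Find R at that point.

∂R/∂u = -10u + 3s - 5 = 0 and ∂R/∂s = 3u - 2s - 1 = 0, so (u, s) = (-13/11, -25/11).
The Hessian has R_{uu} = -10, R_{ss} = -2, R_{us} = 3, giving D = 11 > 0 with R_{uu} < 0, so the point is a local maximum.
R(-13/11, -25/11) = -54/11.

-54/11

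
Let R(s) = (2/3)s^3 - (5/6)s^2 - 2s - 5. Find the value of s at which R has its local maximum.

R'(s) = 2s^2 - (5/3)s - 2. Setting R'(s) = 0 gives s ∈ {-2/3, 3/2}.
R''(s) = 4s - 5/3. R''(-2/3) = -13/3 < 0 ⇒ local maximum; R''(3/2) = 13/3 > 0 ⇒ local minimum.
The local maximum is R(-2/3) = -343/81.

-2/3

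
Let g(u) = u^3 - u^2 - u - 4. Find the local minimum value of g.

-5

g'(u) = 3u^2 - 2u - 1. Setting g'(u) = 0 gives u ∈ {-1/3, 1}.
Since g''(u) = 6u - 2, we get g''(-1/3) = -4 < 0 ⇒ local maximum; g''(1) = 4 > 0 ⇒ local minimum.
So the local minimum value is g(1) = -5.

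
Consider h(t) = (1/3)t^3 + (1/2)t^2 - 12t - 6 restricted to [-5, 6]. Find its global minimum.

The derivative is t^2 + t - 12, which vanishes at t = -4 and t = 3.
Evaluating at the critical points and endpoints: h(-5) = 149/6,  h(-4) = 86/3,  h(3) = -57/2,  h(6) = 12.
Hence the absolute minimum is -57/2 at t = 3.

-57/2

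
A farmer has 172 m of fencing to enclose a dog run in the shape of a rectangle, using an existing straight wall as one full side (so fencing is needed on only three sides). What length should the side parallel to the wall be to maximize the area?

Let the sides perpendicular to the wall have length x and the parallel side y, so 2x + y = 172 and the area is A = xy = x(172 − 2x).
A'(x) = 172 − 4x = 0 gives x = 43, and A''(x) = −4 < 0 confirms a maximum.
Then y = 172 − 2·43 = 86 and A = 3698.

86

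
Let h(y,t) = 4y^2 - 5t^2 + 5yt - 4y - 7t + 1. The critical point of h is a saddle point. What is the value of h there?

∂h/∂y = 8y + 5t - 4 = 0 and ∂h/∂t = 5y - 10t - 7 = 0, so (y, t) = (5/7, -12/35).
The Hessian has h_{yy} = 8, h_{tt} = -10, h_{yt} = 5, giving D = -105 < 0, so the point is a saddle point.
h(5/7, -12/35) = 27/35.

27/35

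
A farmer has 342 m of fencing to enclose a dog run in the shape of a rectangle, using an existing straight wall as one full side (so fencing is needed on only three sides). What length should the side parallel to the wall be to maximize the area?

Let the sides perpendicular to the wall have length x and the parallel side y, so 2x + y = 342 and the area is A = xy = x(342 − 2x).
A'(x) = 342 − 4x = 0 gives x = 171/2, and A''(x) = −4 < 0 confirms a maximum.
Then y = 342 − 2·171/2 = 171 and A = 29241/2.

171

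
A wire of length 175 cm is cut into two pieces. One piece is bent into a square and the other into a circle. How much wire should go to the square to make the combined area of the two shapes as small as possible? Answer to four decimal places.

Let x be the length used for the square. Square side x/4; circle radius (175−x)/(2π).
A(x) = (x/4)² + π·((175−x)/(2π))² = x²/16 + (175−x)²/(4π) for 0 ≤ x ≤ 175. A'(x) = x/8 − (175−x)/(2π) = 0 gives x = 4·175/(π+4) ≈ 98.0174.
A'' = 1/8 + 1/(2π) > 0, so this gives the minimum combined area; x ≈ 98.0174 cm to the square.

98.0174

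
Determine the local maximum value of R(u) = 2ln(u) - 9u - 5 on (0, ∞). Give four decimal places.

-10.0082

R'(u) = 2/u − 9 = 0 gives u = 2/9.
R''(u) = -2/u², which is negative for u > 0, so this is a local maximum.
R(2/9) = 2·ln(2/9) - 2 - 5 ≈ -10.0082.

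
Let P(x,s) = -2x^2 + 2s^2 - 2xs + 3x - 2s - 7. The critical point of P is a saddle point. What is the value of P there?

∂P/∂x = -4x - 2s + 3 = 0 and ∂P/∂s = -2x + 4s - 2 = 0, so (x, s) = (2/5, 7/10).
The Hessian has P_{xx} = -4, P_{ss} = 4, P_{xs} = -2, giving D = -20 < 0, so the point is a saddle point.
P(2/5, 7/10) = -71/10.

-71/10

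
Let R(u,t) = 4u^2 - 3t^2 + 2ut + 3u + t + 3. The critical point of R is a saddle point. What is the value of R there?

∂R/∂u = 8u + 2t + 3 = 0 and ∂R/∂t = 2u - 6t + 1 = 0, so (u, t) = (-5/13, 1/26).
The Hessian has R_{uu} = 8, R_{tt} = -6, R_{ut} = 2, giving D = -52 < 0, so the point is a saddle point.
R(-5/13, 1/26) = 127/52.

127/52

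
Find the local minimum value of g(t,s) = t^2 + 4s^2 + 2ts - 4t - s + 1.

-15/4

∂g/∂t = 2t + 2s - 4 = 0 and ∂g/∂s = 2t + 8s - 1 = 0, so (t, s) = (5/2, -1/2).
The Hessian has g_{tt} = 2, g_{ss} = 8, g_{ts} = 2, giving D = 12 > 0 with g_{tt} > 0, so the point is a local minimum.
g(5/2, -1/2) = -15/4.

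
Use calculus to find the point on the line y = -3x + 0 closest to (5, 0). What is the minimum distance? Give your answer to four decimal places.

Minimize D(x)^2 = (x - 5)^2 + (-3x)^2.
d/dx[D^2] = 2(x - 5) + 2·(-3)·(-3x) = 0 ⇒ x = 1/2.
Then y = -3/2 and the distance is √(45/2) ≈ 4.7434.

4.7434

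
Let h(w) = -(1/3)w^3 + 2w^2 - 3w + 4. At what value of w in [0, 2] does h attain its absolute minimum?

h'(w) = -w^2 + 4w - 3, whose only zero in [0, 2] is w = 1.
Evaluating at the critical points and endpoints: h(0) = 4; h(1) = 8/3; h(2) = 10/3.
So the minimum is h(1) = 8/3.

1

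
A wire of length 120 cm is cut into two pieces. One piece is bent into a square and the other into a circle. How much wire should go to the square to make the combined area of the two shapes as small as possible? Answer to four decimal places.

Let x be the length used for the square. Square side x/4; circle radius (120−x)/(2π).
A(x) = (x/4)² + π·((120−x)/(2π))² = x²/16 + (120−x)²/(4π) for 0 ≤ x ≤ 120. A'(x) = x/8 − (120−x)/(2π) = 0 gives x = 4·120/(π+4) ≈ 67.2119.
A'' = 1/8 + 1/(2π) > 0, so this gives the minimum combined area; x ≈ 67.2119 cm to the square.

67.2119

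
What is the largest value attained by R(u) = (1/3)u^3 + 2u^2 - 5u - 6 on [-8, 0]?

82/3

Differentiating, R'(u) = u^2 + 4u - 5; whose only zero in [-8, 0] is u = -5.
Evaluating at the critical points and endpoints: R(-8) = -26/3, R(-5) = 82/3, R(0) = -6.
So the maximum is R(-5) = 82/3.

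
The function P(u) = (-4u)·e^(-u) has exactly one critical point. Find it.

P'(u) = (-4)·e^(-u) + (-4u)·(-1)·e^(-u) = (4u - 4)·e^(-u). Since e^(-u) > 0, the only critical point is u = 1.
P''(1) has the same sign as 4 > 0, so this is a local minimum.
P(1) = (-4)·e^(-1) ≈ -1.4715.

1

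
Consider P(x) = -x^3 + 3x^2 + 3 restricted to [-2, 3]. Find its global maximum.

The derivative is -3x^2 + 6x, which vanishes at x = 0 and x = 2.
Candidates: P(-2) = 23,  P(0) = 3,  P(2) = 7,  P(3) = 3.
So the maximum is P(-2) = 23.

23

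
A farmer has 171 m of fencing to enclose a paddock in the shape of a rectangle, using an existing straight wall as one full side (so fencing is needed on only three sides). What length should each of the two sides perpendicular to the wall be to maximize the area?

Let the sides perpendicular to the wall have length x and the parallel side y, so 2x + y = 171 and the area is A = xy = x(171 − 2x).
A'(x) = 171 − 4x = 0 gives x = 171/4, and A''(x) = −4 < 0 confirms a maximum.
Then y = 171 − 2·171/4 = 171/2 and A = 29241/8.

171/4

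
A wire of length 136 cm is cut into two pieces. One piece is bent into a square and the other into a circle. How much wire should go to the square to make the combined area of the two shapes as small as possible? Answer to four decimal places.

76.1735

Let x be the length used for the square. Square side x/4; circle radius (136−x)/(2π).
A(x) = (x/4)² + π·((136−x)/(2π))² = x²/16 + (136−x)²/(4π) for 0 ≤ x ≤ 136. A'(x) = x/8 − (136−x)/(2π) = 0 gives x = 4·136/(π+4) ≈ 76.1735.
A'' = 1/8 + 1/(2π) > 0, so this gives the minimum combined area; x ≈ 76.1735 cm to the square.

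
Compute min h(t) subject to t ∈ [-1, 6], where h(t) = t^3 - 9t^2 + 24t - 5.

Differentiating, h'(t) = 3t^2 - 18t + 24; which vanishes at t = 2 and t = 4.
Candidates: h(-1) = -39, h(2) = 15, h(4) = 11, h(6) = 31.
So the minimum is h(-1) = -39.

-39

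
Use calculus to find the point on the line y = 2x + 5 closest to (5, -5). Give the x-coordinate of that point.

Minimize D(x)^2 = (x - 5)^2 + (2x + 10)^2.
d/dx[D^2] = 2(x - 5) + 2·2·(2x + 10) = 0 ⇒ x = -3.
Then y = -1 and the distance is √(80) ≈ 8.9443.

-3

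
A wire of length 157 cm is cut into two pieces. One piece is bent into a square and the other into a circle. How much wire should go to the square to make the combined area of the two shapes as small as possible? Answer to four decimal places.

87.9356

Let x be the length used for the square. Square side x/4; circle radius (157−x)/(2π).
A(x) = (x/4)² + π·((157−x)/(2π))² = x²/16 + (157−x)²/(4π) for 0 ≤ x ≤ 157. A'(x) = x/8 − (157−x)/(2π) = 0 gives x = 4·157/(π+4) ≈ 87.9356.
A'' = 1/8 + 1/(2π) > 0, so this gives the minimum combined area; x ≈ 87.9356 cm to the square.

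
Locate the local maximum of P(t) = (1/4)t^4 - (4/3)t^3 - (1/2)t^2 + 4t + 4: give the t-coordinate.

1

Critical points: P'(t) = t^3 - 4t^2 - t + 4 vanishes at t = -1, 1, 4.
P''(t) = 3t^2 - 8t - 1. P''(-1) = 10 > 0 ⇒ local minimum; P''(1) = -6 < 0 ⇒ local maximum; P''(4) = 15 > 0 ⇒ local minimum.
So the local maximum value is P(1) = 77/12.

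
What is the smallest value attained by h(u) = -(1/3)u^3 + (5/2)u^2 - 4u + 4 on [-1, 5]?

13/6

h'(u) = -u^2 + 5u - 4, which vanishes at u = 1 and u = 4.
Evaluating at the critical points and endpoints: h(-1) = 65/6, h(1) = 13/6, h(4) = 20/3, h(5) = 29/6.
So the minimum is h(1) = 13/6.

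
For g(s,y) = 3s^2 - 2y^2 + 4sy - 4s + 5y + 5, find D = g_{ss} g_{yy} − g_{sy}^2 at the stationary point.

-40

∂g/∂s = 6s + 4y - 4 = 0 and ∂g/∂y = 4s - 4y + 5 = 0, so (s, y) = (-1/10, 23/20).
The Hessian has g_{ss} = 6, g_{yy} = -4, g_{sy} = 4, giving D = -40 < 0, so the point is a saddle point.
D = (6)·(-4) − (4)^2 = -40.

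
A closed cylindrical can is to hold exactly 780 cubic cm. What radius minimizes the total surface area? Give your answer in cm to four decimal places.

With radius r and height h, πr²h = 780 so h = 780/(πr²), and S(r) = 2πr² + 2πrh = 2πr² + 2·780/r.
S'(r) = 4πr − 2·780/r² = 0 ⇒ r³ = 780/(2π), so r ≈ 4.9885 and h = 2r ≈ 9.9770.
S''(r) = 4π + 4·780/r³ > 0, so this is the minimum; S ≈ 469.0772.

4.9885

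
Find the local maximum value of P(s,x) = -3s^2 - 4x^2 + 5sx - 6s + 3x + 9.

288/23

∂P/∂s = -6s + 5x - 6 = 0 and ∂P/∂x = 5s - 8x + 3 = 0, so (s, x) = (-33/23, -12/23).
The Hessian has P_{ss} = -6, P_{xx} = -8, P_{sx} = 5, giving D = 23 > 0 with P_{ss} < 0, so the point is a local maximum.
P(-33/23, -12/23) = 288/23.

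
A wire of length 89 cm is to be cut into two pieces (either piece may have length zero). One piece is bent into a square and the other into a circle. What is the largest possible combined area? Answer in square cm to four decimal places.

Let x be the length used for the square. Square side x/4; circle radius (89−x)/(2π).
A(x) = (x/4)² + π·((89−x)/(2π))² = x²/16 + (89−x)²/(4π) for 0 ≤ x ≤ 89. A'(x) = x/8 − (89−x)/(2π) = 0 gives x = 4·89/(π+4) ≈ 49.8488.
A'' > 0, so the interior critical point is a minimum; the maximum is at an endpoint. A(0) = 630.3332 and A(89) = 495.0625, so the largest area is 630.3332.

630.3332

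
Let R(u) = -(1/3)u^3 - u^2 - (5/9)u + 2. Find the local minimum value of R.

137/81

Critical points: R'(u) = -u^2 - 2u - 5/9 vanishes at u = -5/3, -1/3.
Second-derivative test with R''(u) = -2u - 2: R''(-5/3) = 4/3 > 0 ⇒ local minimum; R''(-1/3) = -4/3 < 0 ⇒ local maximum.
So the local minimum value is R(-5/3) = 137/81.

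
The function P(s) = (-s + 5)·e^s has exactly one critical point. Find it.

By the product rule, P'(s) = (-s + 4)·e^s. Since e^s > 0, the only critical point is s = 4.
P''(4) has the same sign as -1 < 0, so this is a local maximum.
P(4) = (1)·e^(4) ≈ 54.5982.

4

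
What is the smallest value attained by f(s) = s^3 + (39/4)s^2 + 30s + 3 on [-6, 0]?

-42

f'(s) = 3s^2 + (39/2)s + 30, which vanishes at s = -4 and s = -5/2.
Candidates: f(-6) = -42; f(-4) = -25; f(-5/2) = -427/16; f(0) = 3.
Hence the absolute minimum is -42 at s = -6.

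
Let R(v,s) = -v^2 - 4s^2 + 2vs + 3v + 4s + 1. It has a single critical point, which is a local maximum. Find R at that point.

22/3

∂R/∂v = -2v + 2s + 3 = 0 and ∂R/∂s = 2v - 8s + 4 = 0, so (v, s) = (8/3, 7/6).
The Hessian has R_{vv} = -2, R_{ss} = -8, R_{vs} = 2, giving D = 12 > 0 with R_{vv} < 0, so the point is a local maximum.
R(8/3, 7/6) = 22/3.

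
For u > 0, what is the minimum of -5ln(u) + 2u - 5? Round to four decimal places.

-4.5815

P'(u) = -5/u + 2 = 0 gives u = 5/2.
P''(u) = 5/u², which is positive for u > 0, so this is a local minimum.
P(5/2) = -5·ln(5/2) + 5 - 5 ≈ -4.5815.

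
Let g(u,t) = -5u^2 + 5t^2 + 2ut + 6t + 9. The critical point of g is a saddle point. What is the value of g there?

∂g/∂u = -10u + 2t = 0 and ∂g/∂t = 2u + 10t + 6 = 0, so (u, t) = (-3/26, -15/26).
The Hessian has g_{uu} = -10, g_{tt} = 10, g_{ut} = 2, giving D = -104 < 0, so the point is a saddle point.
g(-3/26, -15/26) = 189/26.

189/26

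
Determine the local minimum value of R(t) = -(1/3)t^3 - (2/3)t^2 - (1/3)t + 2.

R'(t) = -t^2 - (4/3)t - 1/3 = 0 at t = -1, -1/3.
R''(t) = -2t - 4/3. R''(-1) = 2/3 > 0 ⇒ local minimum; R''(-1/3) = -2/3 < 0 ⇒ local maximum.
The local minimum is R(-1) = 2.

2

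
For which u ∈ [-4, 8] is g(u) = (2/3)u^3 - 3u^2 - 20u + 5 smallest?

Differentiating, g'(u) = 2u^2 - 6u - 20; which vanishes at u = -2 and u = 5.
Compare values at every candidate in [-4, 8]: g(-4) = -17/3,  g(-2) = 83/3,  g(5) = -260/3,  g(8) = -17/3.
The minimum over the interval is -260/3, attained at u = 5.

5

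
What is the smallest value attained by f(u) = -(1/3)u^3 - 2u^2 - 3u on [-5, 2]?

f'(u) = -u^2 - 4u - 3, which vanishes at u = -3 and u = -1.
Candidates: f(-5) = 20/3, f(-3) = 0, f(-1) = 4/3, f(2) = -50/3.
The minimum over the interval is -50/3, attained at u = 2.

-50/3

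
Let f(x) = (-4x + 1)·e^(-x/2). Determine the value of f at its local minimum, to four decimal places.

-2.5972

f'(x) = (-4)·e^(-x/2) + (-4x + 1)·(-1/2)·e^(-x/2) = (2x - 9/2)·e^(-x/2). Since e^(-x/2) > 0, the only critical point is x = 9/4.
f''(9/4) has the same sign as 2 > 0, so this is a local minimum.
f(9/4) = (-8)·e^(-9/8) ≈ -2.5972.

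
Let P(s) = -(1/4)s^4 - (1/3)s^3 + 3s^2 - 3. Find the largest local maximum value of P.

51/4

P'(s) = -s^3 - s^2 + 6s = 0 at s = -3, 0, 2.
P''(s) = -3s^2 - 2s + 6. P''(-3) = -15 < 0 ⇒ local maximum; P''(0) = 6 > 0 ⇒ local minimum; P''(2) = -10 < 0 ⇒ local maximum.
So the largest local maximum value is P(-3) = 51/4.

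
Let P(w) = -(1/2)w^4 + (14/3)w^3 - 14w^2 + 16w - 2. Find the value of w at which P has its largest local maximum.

Critical points: P'(w) = -2w^3 + 14w^2 - 28w + 16 vanishes at w = 1, 2, 4.
Since P''(w) = -6w^2 + 28w - 28, we get P''(1) = -6 < 0 ⇒ local maximum; P''(2) = 4 > 0 ⇒ local minimum; P''(4) = -12 < 0 ⇒ local maximum.
Thus P has its largest local maximum at w = 4, with value 26/3.

4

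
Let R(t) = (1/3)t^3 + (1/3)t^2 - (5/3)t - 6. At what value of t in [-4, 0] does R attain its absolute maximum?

R'(t) = t^2 + (2/3)t - 5/3, whose only zero in [-4, 0] is t = -5/3.
Evaluating at the critical points and endpoints: R(-4) = -46/3; R(-5/3) = -311/81; R(0) = -6.
So the maximum is R(-5/3) = -311/81.

-5/3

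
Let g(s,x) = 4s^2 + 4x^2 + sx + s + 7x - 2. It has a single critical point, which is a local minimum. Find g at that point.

∂g/∂s = 8s + x + 1 = 0 and ∂g/∂x = s + 8x + 7 = 0, so (s, x) = (-1/63, -55/63).
The Hessian has g_{ss} = 8, g_{xx} = 8, g_{sx} = 1, giving D = 63 > 0 with g_{ss} > 0, so the point is a local minimum.
g(-1/63, -55/63) = -319/63.

-319/63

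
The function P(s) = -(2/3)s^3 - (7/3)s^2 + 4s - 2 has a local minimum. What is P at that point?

-17

P'(s) = -2s^2 - (14/3)s + 4 = 0 at s = -3, 2/3.
P''(s) = -4s - 14/3. P''(-3) = 22/3 > 0 ⇒ local minimum; P''(2/3) = -22/3 < 0 ⇒ local maximum.
Thus P has its local minimum at s = -3, with value -17.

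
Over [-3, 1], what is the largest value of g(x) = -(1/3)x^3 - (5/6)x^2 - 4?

-5/2

The derivative is -x^2 - (5/3)x, which vanishes at x = -5/3 and x = 0.
Evaluating at the critical points and endpoints: g(-3) = -5/2, g(-5/3) = -773/162, g(0) = -4, g(1) = -31/6.
Hence the absolute maximum is -5/2 at x = -3.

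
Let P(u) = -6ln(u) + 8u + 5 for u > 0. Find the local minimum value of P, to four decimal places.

P'(u) = -6/u + 8 = 0 gives u = 3/4.
P''(u) = 6/u², which is positive for u > 0, so this is a local minimum.
P(3/4) = -6·ln(3/4) + 6 + 5 ≈ 12.7261.

12.7261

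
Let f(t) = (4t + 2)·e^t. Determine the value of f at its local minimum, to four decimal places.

-0.8925

By the product rule, f'(t) = (4t + 6)·e^t. Since e^t > 0, the only critical point is t = -3/2.
f''(-3/2) has the same sign as 4 > 0, so this is a local minimum.
f(-3/2) = (-4)·e^(-3/2) ≈ -0.8925.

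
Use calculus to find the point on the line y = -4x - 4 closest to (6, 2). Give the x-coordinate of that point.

Minimize D(x)^2 = (x - 6)^2 + (-4x - 6)^2.
d/dx[D^2] = 2(x - 6) + 2·(-4)·(-4x - 6) = 0 ⇒ x = -18/17.
Then y = 4/17 and the distance is √(900/17) ≈ 7.2761.

-18/17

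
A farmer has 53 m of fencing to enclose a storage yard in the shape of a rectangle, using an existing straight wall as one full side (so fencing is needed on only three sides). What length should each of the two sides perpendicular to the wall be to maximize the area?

Let the sides perpendicular to the wall have length x and the parallel side y, so 2x + y = 53 and the area is A = xy = x(53 − 2x).
A'(x) = 53 − 4x = 0 gives x = 53/4, and A''(x) = −4 < 0 confirms a maximum.
Then y = 53 − 2·53/4 = 53/2 and A = 2809/8.

53/4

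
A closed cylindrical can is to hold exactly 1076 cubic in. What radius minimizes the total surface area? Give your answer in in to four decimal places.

5.5532

With radius r and height h, πr²h = 1076 so h = 1076/(πr²), and S(r) = 2πr² + 2πrh = 2πr² + 2·1076/r.
S'(r) = 4πr − 2·1076/r² = 0 ⇒ r³ = 1076/(2π), so r ≈ 5.5532 and h = 2r ≈ 11.1064.
S''(r) = 4π + 4·1076/r³ > 0, so this is the minimum; S ≈ 581.2854.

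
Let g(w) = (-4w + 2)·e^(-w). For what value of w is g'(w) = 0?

g'(w) = (-4)·e^(-w) + (-4w + 2)·(-1)·e^(-w) = (4w - 6)·e^(-w). Since e^(-w) > 0, the only critical point is w = 3/2.
g''(3/2) has the same sign as 4 > 0, so this is a local minimum.
g(3/2) = (-4)·e^(-3/2) ≈ -0.8925.

3/2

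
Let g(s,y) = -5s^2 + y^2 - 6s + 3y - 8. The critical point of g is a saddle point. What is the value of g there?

∂g/∂s = -10s - 6 = 0 and ∂g/∂y = 2y + 3 = 0, so (s, y) = (-3/5, -3/2).
The Hessian has g_{ss} = -10, g_{yy} = 2, g_{sy} = 0, giving D = -20 < 0, so the point is a saddle point.
g(-3/5, -3/2) = -169/20.

-169/20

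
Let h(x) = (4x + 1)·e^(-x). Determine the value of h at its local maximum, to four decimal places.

1.8895

Differentiating with the product rule gives h'(x) = (-4x + 3)·e^(-x). Since e^(-x) > 0, the only critical point is x = 3/4.
h''(3/4) has the same sign as -4 < 0, so this is a local maximum.
h(3/4) = (4)·e^(-3/4) ≈ 1.8895.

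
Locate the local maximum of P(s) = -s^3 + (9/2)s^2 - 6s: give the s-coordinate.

2

P'(s) = -3s^2 + 9s - 6. Setting P'(s) = 0 gives s ∈ {1, 2}.
P''(s) = -6s + 9. P''(1) = 3 > 0 ⇒ local minimum; P''(2) = -3 < 0 ⇒ local maximum.
The local maximum is P(2) = -2.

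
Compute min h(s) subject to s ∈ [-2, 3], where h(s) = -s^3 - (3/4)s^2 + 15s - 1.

Differentiating, h'(s) = -3s^2 - (3/2)s + 15; whose only zero in [-2, 3] is s = 2.
Candidates: h(-2) = -26,  h(2) = 18,  h(3) = 41/4.
Hence the absolute minimum is -26 at s = -2.

-26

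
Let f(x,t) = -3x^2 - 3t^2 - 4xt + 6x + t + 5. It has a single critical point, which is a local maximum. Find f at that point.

187/20

∂f/∂x = -6x - 4t + 6 = 0 and ∂f/∂t = -4x - 6t + 1 = 0, so (x, t) = (8/5, -9/10).
The Hessian has f_{xx} = -6, f_{tt} = -6, f_{xt} = -4, giving D = 20 > 0 with f_{xx} < 0, so the point is a local maximum.
f(8/5, -9/10) = 187/20.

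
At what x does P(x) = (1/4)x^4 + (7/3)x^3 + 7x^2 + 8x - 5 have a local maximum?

P'(x) = x^3 + 7x^2 + 14x + 8 = 0 at x = -4, -2, -1.
Second-derivative test with P''(x) = 3x^2 + 14x + 14: P''(-4) = 6 > 0 ⇒ local minimum; P''(-2) = -2 < 0 ⇒ local maximum; P''(-1) = 3 > 0 ⇒ local minimum.
Thus P has its local maximum at x = -2, with value -23/3.

-2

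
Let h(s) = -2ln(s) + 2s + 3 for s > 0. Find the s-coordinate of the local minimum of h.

1

h'(s) = -2/s + 2 = 0 gives s = 1.
h''(s) = 2/s², which is positive for s > 0, so this is a local minimum.
h(1) = -2·ln(1) + 2 + 3 ≈ 5.0000.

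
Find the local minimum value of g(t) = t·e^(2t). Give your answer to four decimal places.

g'(t) = 1·e^(2t) + (t)·2·e^(2t) = (2t + 1)·e^(2t). Since e^(2t) > 0, the only critical point is t = -1/2.
g''(-1/2) has the same sign as 2 > 0, so this is a local minimum.
g(-1/2) = (-1/2)·e^(-1) ≈ -0.1839.

-0.1839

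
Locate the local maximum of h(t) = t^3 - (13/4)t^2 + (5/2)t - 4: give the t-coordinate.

1/2

h'(t) = 3t^2 - (13/2)t + 5/2 = 0 at t = 1/2, 5/3.
Second-derivative test with h''(t) = 6t - 13/2: h''(1/2) = -7/2 < 0 ⇒ local maximum; h''(5/3) = 7/2 > 0 ⇒ local minimum.
So the local maximum value is h(1/2) = -55/16.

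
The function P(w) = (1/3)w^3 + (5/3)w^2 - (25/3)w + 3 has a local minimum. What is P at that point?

-382/81

P'(w) = w^2 + (10/3)w - 25/3 = 0 at w = -5, 5/3.
P''(w) = 2w + 10/3. P''(-5) = -20/3 < 0 ⇒ local maximum; P''(5/3) = 20/3 > 0 ⇒ local minimum.
The local minimum is P(5/3) = -382/81.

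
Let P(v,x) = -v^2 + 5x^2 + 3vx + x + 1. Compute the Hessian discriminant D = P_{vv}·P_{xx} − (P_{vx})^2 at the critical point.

∂P/∂v = -2v + 3x = 0 and ∂P/∂x = 3v + 10x + 1 = 0, so (v, x) = (-3/29, -2/29).
The Hessian has P_{vv} = -2, P_{xx} = 10, P_{vx} = 3, giving D = -29 < 0, so the point is a saddle point.
D = (-2)·(10) − (3)^2 = -29.

-29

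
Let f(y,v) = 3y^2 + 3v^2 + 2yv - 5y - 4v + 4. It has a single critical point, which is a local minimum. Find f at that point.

∂f/∂y = 6y + 2v - 5 = 0 and ∂f/∂v = 2y + 6v - 4 = 0, so (y, v) = (11/16, 7/16).
The Hessian has f_{yy} = 6, f_{vv} = 6, f_{yv} = 2, giving D = 32 > 0 with f_{yy} > 0, so the point is a local minimum.
f(11/16, 7/16) = 45/32.

45/32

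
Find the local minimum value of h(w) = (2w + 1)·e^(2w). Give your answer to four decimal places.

-0.1353

By the product rule, h'(w) = (4w + 4)·e^(2w). Since e^(2w) > 0, the only critical point is w = -1.
h''(-1) has the same sign as 4 > 0, so this is a local minimum.
h(-1) = (-1)·e^(-2) ≈ -0.1353.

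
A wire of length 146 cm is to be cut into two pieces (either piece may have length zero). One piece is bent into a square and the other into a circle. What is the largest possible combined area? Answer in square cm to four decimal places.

Let x be the length used for the square. Square side x/4; circle radius (146−x)/(2π).
A(x) = (x/4)² + π·((146−x)/(2π))² = x²/16 + (146−x)²/(4π) for 0 ≤ x ≤ 146. A'(x) = x/8 − (146−x)/(2π) = 0 gives x = 4·146/(π+4) ≈ 81.7745.
A'' > 0, so the interior critical point is a minimum; the maximum is at an endpoint. A(0) = 1696.2734 and A(146) = 1332.2500, so the largest area is 1696.2734.

1696.2734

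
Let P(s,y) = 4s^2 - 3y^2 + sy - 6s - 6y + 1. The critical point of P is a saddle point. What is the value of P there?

∂P/∂s = 8s + y - 6 = 0 and ∂P/∂y = s - 6y - 6 = 0, so (s, y) = (6/7, -6/7).
The Hessian has P_{ss} = 8, P_{yy} = -6, P_{sy} = 1, giving D = -49 < 0, so the point is a saddle point.
P(6/7, -6/7) = 1.

1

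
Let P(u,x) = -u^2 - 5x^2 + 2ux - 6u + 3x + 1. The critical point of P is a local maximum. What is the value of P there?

169/16

∂P/∂u = -2u + 2x - 6 = 0 and ∂P/∂x = 2u - 10x + 3 = 0, so (u, x) = (-27/8, -3/8).
The Hessian has P_{uu} = -2, P_{xx} = -10, P_{ux} = 2, giving D = 16 > 0 with P_{uu} < 0, so the point is a local maximum.
P(-27/8, -3/8) = 169/16.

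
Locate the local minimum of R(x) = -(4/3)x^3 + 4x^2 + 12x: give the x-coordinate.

-1

Critical points: R'(x) = -4x^2 + 8x + 12 vanishes at x = -1, 3.
Second-derivative test with R''(x) = -8x + 8: R''(-1) = 16 > 0 ⇒ local minimum; R''(3) = -16 < 0 ⇒ local maximum.
The local minimum is R(-1) = -20/3.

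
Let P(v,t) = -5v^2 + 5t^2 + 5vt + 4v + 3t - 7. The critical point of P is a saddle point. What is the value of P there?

∂P/∂v = -10v + 5t + 4 = 0 and ∂P/∂t = 5v + 10t + 3 = 0, so (v, t) = (1/5, -2/5).
The Hessian has P_{vv} = -10, P_{tt} = 10, P_{vt} = 5, giving D = -125 < 0, so the point is a saddle point.
P(1/5, -2/5) = -36/5.

-36/5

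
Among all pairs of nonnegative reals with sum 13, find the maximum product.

169/4

With x + y = 13, the product is P(x) = x(13 − x).
P'(x) = 13 − 2x = 0 gives x = 13/2; P'' = −2 < 0, so this is the maximum.
P = 13/2·13/2 = 169/4.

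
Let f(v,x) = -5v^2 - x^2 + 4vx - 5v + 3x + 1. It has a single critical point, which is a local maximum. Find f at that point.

7/2

∂f/∂v = -10v + 4x - 5 = 0 and ∂f/∂x = 4v - 2x + 3 = 0, so (v, x) = (1/2, 5/2).
The Hessian has f_{vv} = -10, f_{xx} = -2, f_{vx} = 4, giving D = 4 > 0 with f_{vv} < 0, so the point is a local maximum.
f(1/2, 5/2) = 7/2.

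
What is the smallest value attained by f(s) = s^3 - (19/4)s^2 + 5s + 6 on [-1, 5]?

The derivative is 3s^2 - (19/2)s + 5, which vanishes at s = 2/3 and s = 5/2.
Compare values at every candidate in [-1, 5]: f(-1) = -19/4; f(2/3) = 203/27; f(5/2) = 71/16; f(5) = 149/4.
So the minimum is f(-1) = -19/4.

-19/4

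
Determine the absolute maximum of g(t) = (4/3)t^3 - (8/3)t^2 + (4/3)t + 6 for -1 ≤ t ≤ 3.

Differentiating, g'(t) = 4t^2 - (16/3)t + 4/3; which vanishes at t = 1/3 and t = 1.
Evaluating at the critical points and endpoints: g(-1) = 2/3,  g(1/3) = 502/81,  g(1) = 6,  g(3) = 22.
Hence the absolute maximum is 22 at t = 3.

22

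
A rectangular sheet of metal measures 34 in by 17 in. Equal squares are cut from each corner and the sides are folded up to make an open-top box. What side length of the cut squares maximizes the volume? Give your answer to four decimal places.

3.5925

With cut size x, the volume is V(x) = x(34 − 2x)(17 − 2x) for 0 < x < 8.5.
V'(x) = 12x^2 − 204x + 578. Setting V'(x) = 0 gives x ≈ 3.5925 (the root in (0, 8.5)).
V''(x) = 24x − 204 is negative there, so this is the maximum; V ≈ 945.5073.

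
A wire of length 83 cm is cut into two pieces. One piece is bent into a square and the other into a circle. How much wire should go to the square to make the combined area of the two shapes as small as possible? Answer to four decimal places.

46.4882

Let x be the length used for the square. Square side x/4; circle radius (83−x)/(2π).
A(x) = (x/4)² + π·((83−x)/(2π))² = x²/16 + (83−x)²/(4π) for 0 ≤ x ≤ 83. A'(x) = x/8 − (83−x)/(2π) = 0 gives x = 4·83/(π+4) ≈ 46.4882.
A'' = 1/8 + 1/(2π) > 0, so this gives the minimum combined area; x ≈ 46.4882 cm to the square.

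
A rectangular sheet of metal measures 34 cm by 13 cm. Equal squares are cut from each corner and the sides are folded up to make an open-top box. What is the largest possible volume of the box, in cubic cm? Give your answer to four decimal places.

With cut size x, the volume is V(x) = x(34 − 2x)(13 − 2x) for 0 < x < 6.5.
V'(x) = 12x^2 − 188x + 442. Setting V'(x) = 0 gives x ≈ 2.8808 (the root in (0, 6.5)).
V''(x) = 24x − 188 is negative there, so this is the maximum; V ≈ 588.8379.

588.8379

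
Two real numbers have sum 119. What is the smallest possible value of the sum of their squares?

With a + b = 119, a^2 + b^2 = a^2 + (119 − a)^2.
The derivative 2a − 2(119 − a) = 4a − 238 vanishes at a = 119/2; second derivative 4 > 0, a minimum.
The minimum is 2·(119/2)^2 = 14161/2.

14161/2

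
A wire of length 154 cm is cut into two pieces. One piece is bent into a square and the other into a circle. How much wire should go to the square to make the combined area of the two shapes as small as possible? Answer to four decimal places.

Let x be the length used for the square. Square side x/4; circle radius (154−x)/(2π).
A(x) = (x/4)² + π·((154−x)/(2π))² = x²/16 + (154−x)²/(4π) for 0 ≤ x ≤ 154. A'(x) = x/8 − (154−x)/(2π) = 0 gives x = 4·154/(π+4) ≈ 86.2553.
A'' = 1/8 + 1/(2π) > 0, so this gives the minimum combined area; x ≈ 86.2553 cm to the square.

86.2553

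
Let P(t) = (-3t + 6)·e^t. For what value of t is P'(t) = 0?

1

By the product rule, P'(t) = (-3t + 3)·e^t. Since e^t > 0, the only critical point is t = 1.
P''(1) has the same sign as -3 < 0, so this is a local maximum.
P(1) = (3)·e^(1) ≈ 8.1548.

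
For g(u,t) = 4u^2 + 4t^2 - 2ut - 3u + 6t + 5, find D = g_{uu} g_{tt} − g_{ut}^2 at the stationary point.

∂g/∂u = 8u - 2t - 3 = 0 and ∂g/∂t = -2u + 8t + 6 = 0, so (u, t) = (1/5, -7/10).
The Hessian has g_{uu} = 8, g_{tt} = 8, g_{ut} = -2, giving D = 60 > 0 with g_{uu} > 0, so the point is a local minimum.
D = (8)·(8) − (-2)^2 = 60.

60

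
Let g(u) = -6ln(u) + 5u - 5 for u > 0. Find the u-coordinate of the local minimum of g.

g'(u) = -6/u + 5 = 0 gives u = 6/5.
g''(u) = 6/u², which is positive for u > 0, so this is a local minimum.
g(6/5) = -6·ln(6/5) + 6 - 5 ≈ -0.0939.

6/5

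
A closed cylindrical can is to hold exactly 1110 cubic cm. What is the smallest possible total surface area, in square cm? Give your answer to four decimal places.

593.4669

With radius r and height h, πr²h = 1110 so h = 1110/(πr²), and S(r) = 2πr² + 2πrh = 2πr² + 2·1110/r.
S'(r) = 4πr − 2·1110/r² = 0 ⇒ r³ = 1110/(2π), so r ≈ 5.6111 and h = 2r ≈ 11.2222.
S''(r) = 4π + 4·1110/r³ > 0, so this is the minimum; S ≈ 593.4669.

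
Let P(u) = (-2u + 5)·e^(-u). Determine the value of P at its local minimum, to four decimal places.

P'(u) = (-2)·e^(-u) + (-2u + 5)·(-1)·e^(-u) = (2u - 7)·e^(-u). Since e^(-u) > 0, the only critical point is u = 7/2.
P''(7/2) has the same sign as 2 > 0, so this is a local minimum.
P(7/2) = (-2)·e^(-7/2) ≈ -0.0604.

-0.0604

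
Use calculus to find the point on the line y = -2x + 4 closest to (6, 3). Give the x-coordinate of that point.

Minimize D(x)^2 = (x - 6)^2 + (-2x + 1)^2.
d/dx[D^2] = 2(x - 6) + 2·(-2)·(-2x + 1) = 0 ⇒ x = 8/5.
Then y = 4/5 and the distance is √(121/5) ≈ 4.9193.

8/5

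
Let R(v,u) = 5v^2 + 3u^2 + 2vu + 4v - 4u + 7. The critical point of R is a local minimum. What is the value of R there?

29/7

∂R/∂v = 10v + 2u + 4 = 0 and ∂R/∂u = 2v + 6u - 4 = 0, so (v, u) = (-4/7, 6/7).
The Hessian has R_{vv} = 10, R_{uu} = 6, R_{vu} = 2, giving D = 56 > 0 with R_{vv} > 0, so the point is a local minimum.
R(-4/7, 6/7) = 29/7.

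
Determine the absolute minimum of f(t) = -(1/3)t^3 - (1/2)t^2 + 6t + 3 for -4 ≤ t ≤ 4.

-21/2

Differentiating, f'(t) = -t^2 - t + 6; which vanishes at t = -3 and t = 2.
Compare values at every candidate in [-4, 4]: f(-4) = -23/3; f(-3) = -21/2; f(2) = 31/3; f(4) = -7/3.
Hence the absolute minimum is -21/2 at t = -3.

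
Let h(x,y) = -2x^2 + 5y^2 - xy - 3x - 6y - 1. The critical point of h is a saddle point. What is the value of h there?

∂h/∂x = -4x - y - 3 = 0 and ∂h/∂y = -x + 10y - 6 = 0, so (x, y) = (-36/41, 21/41).
The Hessian has h_{xx} = -4, h_{yy} = 10, h_{xy} = -1, giving D = -41 < 0, so the point is a saddle point.
h(-36/41, 21/41) = -50/41.

-50/41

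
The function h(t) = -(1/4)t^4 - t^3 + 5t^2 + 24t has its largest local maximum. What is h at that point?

279/4

Critical points: h'(t) = -t^3 - 3t^2 + 10t + 24 vanishes at t = -4, -2, 3.
Since h''(t) = -3t^2 - 6t + 10, we get h''(-4) = -14 < 0 ⇒ local maximum; h''(-2) = 10 > 0 ⇒ local minimum; h''(3) = -35 < 0 ⇒ local maximum.
The largest local maximum is h(3) = 279/4.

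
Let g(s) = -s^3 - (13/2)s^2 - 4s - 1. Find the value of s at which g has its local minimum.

Critical points: g'(s) = -3s^2 - 13s - 4 vanishes at s = -4, -1/3.
Since g''(s) = -6s - 13, we get g''(-4) = 11 > 0 ⇒ local minimum; g''(-1/3) = -11 < 0 ⇒ local maximum.
Thus g has its local minimum at s = -4, with value -25.

-4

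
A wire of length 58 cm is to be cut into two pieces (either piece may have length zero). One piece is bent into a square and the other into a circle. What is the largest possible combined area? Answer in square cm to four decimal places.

Let x be the length used for the square. Square side x/4; circle radius (58−x)/(2π).
A(x) = (x/4)² + π·((58−x)/(2π))² = x²/16 + (58−x)²/(4π) for 0 ≤ x ≤ 58. A'(x) = x/8 − (58−x)/(2π) = 0 gives x = 4·58/(π+4) ≈ 32.4858.
A'' > 0, so the interior critical point is a minimum; the maximum is at an endpoint. A(0) = 267.6986 and A(58) = 210.2500, so the largest area is 267.6986.

267.6986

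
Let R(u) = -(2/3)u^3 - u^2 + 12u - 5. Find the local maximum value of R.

29/3

R'(u) = -2u^2 - 2u + 12 = 0 at u = -3, 2.
Since R''(u) = -4u - 2, we get R''(-3) = 10 > 0 ⇒ local minimum; R''(2) = -10 < 0 ⇒ local maximum.
So the local maximum value is R(2) = 29/3.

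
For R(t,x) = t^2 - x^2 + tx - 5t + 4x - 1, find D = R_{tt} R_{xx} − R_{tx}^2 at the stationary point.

∂R/∂t = 2t + x - 5 = 0 and ∂R/∂x = t - 2x + 4 = 0, so (t, x) = (6/5, 13/5).
The Hessian has R_{tt} = 2, R_{xx} = -2, R_{tx} = 1, giving D = -5 < 0, so the point is a saddle point.
D = (2)·(-2) − (1)^2 = -5.

-5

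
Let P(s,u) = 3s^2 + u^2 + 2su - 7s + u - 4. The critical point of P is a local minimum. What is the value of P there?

-49/4

∂P/∂s = 6s + 2u - 7 = 0 and ∂P/∂u = 2s + 2u + 1 = 0, so (s, u) = (2, -5/2).
The Hessian has P_{ss} = 6, P_{uu} = 2, P_{su} = 2, giving D = 8 > 0 with P_{ss} > 0, so the point is a local minimum.
P(2, -5/2) = -49/4.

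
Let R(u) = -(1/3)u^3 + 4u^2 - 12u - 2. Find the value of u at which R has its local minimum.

R'(u) = -u^2 + 8u - 12 = 0 at u = 2, 6.
Second-derivative test with R''(u) = -2u + 8: R''(2) = 4 > 0 ⇒ local minimum; R''(6) = -4 < 0 ⇒ local maximum.
So the local minimum value is R(2) = -38/3.

2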